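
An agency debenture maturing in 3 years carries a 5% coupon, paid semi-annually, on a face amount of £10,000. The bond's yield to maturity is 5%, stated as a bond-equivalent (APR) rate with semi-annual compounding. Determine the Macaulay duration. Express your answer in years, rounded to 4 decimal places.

2.8229 years

Periodic yield y = 0.025. Discount each cash flow and weight by its period:
  t   CF        PV=CF/(1+0.025)^t    t·PV
  1       250.00       243.9024       243.9024
  2       250.00       237.9536       475.9072
  3       250.00       232.1499       696.4496
  4       250.00       226.4877       905.9506
  5       250.00       220.9636     1,104.8179
  6    10,250.00     8,838.5429    53,031.2573
  Σ                 10,000.0000    56,458.2850
Price P = Σ PV = 10,000.0000.
Macaulay duration = Σ(t·PV) / P = 56,458.2850 / 10,000.0000 = 5.64583 half-year periods.
In years: 5.64583 / 2 = 2.82291 years.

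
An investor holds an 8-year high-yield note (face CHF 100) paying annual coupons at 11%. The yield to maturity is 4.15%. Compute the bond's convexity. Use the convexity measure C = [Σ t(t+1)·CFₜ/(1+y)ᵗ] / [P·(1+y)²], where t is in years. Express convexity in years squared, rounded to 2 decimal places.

45.85

With y = 0.0415:
  t   CF        PV=CF/(1+0.0415)^t    t·PV        t(t+1)·PV
  1        11.00        10.5617        10.5617          21.1234
  2        11.00        10.1408        20.2817          60.8451
  3        11.00         9.7368        29.2103         116.8412
  4        11.00         9.3488        37.3952         186.9759
  5        11.00         8.9763        44.8814         269.2884
  6        11.00         8.6186        51.7116         361.9815
  7        11.00         8.2752        57.9263         463.4104
  8       111.00        80.1768       641.4145       5,772.7305
  Σ                    145.8350       893.3827       7,253.1963
P = 145.8350.
Convexity = Σ t(t+1)·PV / [P·(1+y)²] = 7,253.1963 / (145.8350 × 1.084722) = 45.85104.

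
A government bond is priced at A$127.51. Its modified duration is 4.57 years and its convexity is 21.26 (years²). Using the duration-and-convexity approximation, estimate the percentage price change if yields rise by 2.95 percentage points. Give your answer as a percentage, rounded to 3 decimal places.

-12.556%

Duration effect: -D_mod·Δy = -4.57 × (+0.0295) = -0.134815
Convexity effect: ½·C·(Δy)² = 0.5 × 21.26 × (0.0295)² = +0.0092507575
ΔP/P ≈ -0.134815 + 0.0092507575 = -0.1255642425
= -12.55642425%.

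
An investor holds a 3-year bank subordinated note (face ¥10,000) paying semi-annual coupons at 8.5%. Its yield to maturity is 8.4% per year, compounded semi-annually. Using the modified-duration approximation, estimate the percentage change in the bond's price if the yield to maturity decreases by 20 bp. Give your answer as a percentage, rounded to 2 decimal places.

+0.52%

Periodic yield y = 0.042. Modified duration first:
  t   CF        PV=CF/(1+0.042)^t    t·PV
  1       425.00       407.8695       407.8695
  2       425.00       391.4294       782.8589
  3       425.00       375.6521     1,126.9562
  4       425.00       360.5106     1,442.0425
  5       425.00       345.9795     1,729.8974
  6    10,425.00     8,144.5998    48,867.5989
  Σ                 10,026.0409    54,357.2232
P = 10,026.0409; D_Mac = 5.42160 half-year periods = 2.71080 yrs; D_mod = 2.71080/(1+0.042) = 2.60154 yrs.
ΔP/P ≈ -D_mod · Δy = -2.60154 × (-0.002) = +0.005203 = +0.5203%.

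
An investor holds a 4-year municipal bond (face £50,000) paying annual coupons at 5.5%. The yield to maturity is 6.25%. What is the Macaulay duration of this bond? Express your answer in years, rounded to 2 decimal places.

Periodic yield y = 0.0625. Discount each cash flow and weight by its year:
  t   CF        PV=CF/(1+0.0625)^t    t·PV
  1     2,750.00     2,588.2353     2,588.2353
  2     2,750.00     2,435.9862     4,871.9723
  3     2,750.00     2,292.6929     6,878.0786
  4    52,750.00    41,391.0753   165,564.3012
  Σ                 48,707.9896   179,902.5874
Price P = Σ PV = 48,707.9896.
Macaulay duration = Σ(t·PV) / P = 179,902.5874 / 48,707.9896 = 3.69349 years.

3.69 years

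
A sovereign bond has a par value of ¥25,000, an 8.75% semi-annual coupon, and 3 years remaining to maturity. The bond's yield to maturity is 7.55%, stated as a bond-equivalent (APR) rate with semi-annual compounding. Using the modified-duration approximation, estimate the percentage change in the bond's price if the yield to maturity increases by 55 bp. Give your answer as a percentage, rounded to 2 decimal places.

Periodic yield y = 0.03775. Modified duration first:
  t   CF        PV=CF/(1+0.03775)^t    t·PV
  1     1,093.75     1,053.9629     1,053.9629
  2     1,093.75     1,015.6231     2,031.2463
  3     1,093.75       978.6780     2,936.0341
  4     1,093.75       943.0769     3,772.3075
  5     1,093.75       908.7708     4,543.8539
  6    26,093.75    20,892.0013   125,352.0080
  Σ                 25,792.1131   139,689.4127
P = 25,792.1131; D_Mac = 5.41597 half-year periods = 2.70799 yrs; D_mod = 2.70799/(1+0.03775) = 2.60948 yrs.
ΔP/P ≈ -D_mod · Δy = -2.60948 × (+0.0055) = -0.014352 = -1.4352%.

-1.44%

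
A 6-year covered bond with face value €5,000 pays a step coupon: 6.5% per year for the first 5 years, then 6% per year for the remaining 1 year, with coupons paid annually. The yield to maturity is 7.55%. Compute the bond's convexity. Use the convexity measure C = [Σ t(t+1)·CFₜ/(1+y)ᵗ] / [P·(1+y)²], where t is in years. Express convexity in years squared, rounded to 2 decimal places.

29.36

With y = 0.0755:
  t   CF        PV=CF/(1+0.0755)^t    t·PV        t(t+1)·PV
  1       325.00       302.1850       302.1850         604.3701
  2       325.00       280.9717       561.9433       1,685.8300
  3       325.00       261.2475       783.7425       3,134.9698
  4       325.00       242.9079       971.6317       4,858.1587
  5       325.00       225.8558     1,129.2791       6,775.6746
  6     5,300.00     3,424.6278    20,547.7670     143,834.3687
  Σ                  4,737.7958    24,296.5486     160,893.3719
P = 4,737.7958.
Convexity = Σ t(t+1)·PV / [P·(1+y)²] = 160,893.3719 / (4,737.7958 × 1.156700) = 29.35898.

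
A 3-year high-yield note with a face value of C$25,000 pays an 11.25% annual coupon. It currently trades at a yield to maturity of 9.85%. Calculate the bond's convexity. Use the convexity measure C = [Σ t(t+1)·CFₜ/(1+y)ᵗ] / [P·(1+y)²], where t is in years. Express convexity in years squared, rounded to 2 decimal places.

8.68

With y = 0.0985:
  t   CF        PV=CF/(1+0.0985)^t    t·PV        t(t+1)·PV
  1     2,812.50     2,560.3095     2,560.3095       5,120.6190
  2     2,812.50     2,330.7324     4,661.4647      13,984.3942
  3    27,812.50    20,981.6600    62,944.9799     251,779.9196
  Σ                 25,872.7019    70,166.7542     270,884.9329
P = 25,872.7019.
Convexity = Σ t(t+1)·PV / [P·(1+y)²] = 270,884.9329 / (25,872.7019 × 1.206702) = 8.67647.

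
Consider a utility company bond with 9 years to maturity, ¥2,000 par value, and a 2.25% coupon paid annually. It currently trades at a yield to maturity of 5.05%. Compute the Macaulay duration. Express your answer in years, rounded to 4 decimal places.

Periodic yield y = 0.0505. Discount each cash flow and weight by its year:
  t   CF        PV=CF/(1+0.0505)^t    t·PV
  1        45.00        42.8367        42.8367
  2        45.00        40.7775        81.5550
  3        45.00        38.8172       116.4516
  4        45.00        36.9512       147.8047
  5        45.00        35.1748       175.8742
  6        45.00        33.4839       200.9035
  7        45.00        31.8743       223.1198
  8        45.00        30.3420       242.7359
  9     2,045.00     1,312.5891    11,813.3021
  Σ                  1,602.8467    13,044.5836
Price P = Σ PV = 1,602.8467.
Macaulay duration = Σ(t·PV) / P = 13,044.5836 / 1,602.8467 = 8.13838 years.

8.1384 years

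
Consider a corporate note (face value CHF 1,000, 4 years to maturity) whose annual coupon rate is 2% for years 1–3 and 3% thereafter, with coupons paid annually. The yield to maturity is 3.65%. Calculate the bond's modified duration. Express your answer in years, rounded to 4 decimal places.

Periodic yield y = 0.0365. First find Macaulay duration:
  t   CF        PV=CF/(1+0.0365)^t    t·PV
  1        20.00        19.2957        19.2957
  2        20.00        18.6162        37.2324
  3        20.00        17.9607        53.8820
  4     1,030.00       892.4009     3,569.6036
  Σ                    948.2735     3,680.0137
P = 948.2735; Macaulay duration = 3,680.0137 / 948.2735 = 3.88075 years.
Modified duration = D_Mac / (1 + y) = 3.88075 / 1.0365 = 3.74409 years.

3.7441 years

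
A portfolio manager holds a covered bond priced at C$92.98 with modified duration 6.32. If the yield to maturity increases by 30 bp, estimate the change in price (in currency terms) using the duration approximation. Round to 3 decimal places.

-C$1.763

Duration approximation: ΔP/P ≈ -D_mod · Δy = -6.32 × (+0.003) = -0.018960.
ΔP ≈ 92.98 × (-0.018960) = -1.7629008.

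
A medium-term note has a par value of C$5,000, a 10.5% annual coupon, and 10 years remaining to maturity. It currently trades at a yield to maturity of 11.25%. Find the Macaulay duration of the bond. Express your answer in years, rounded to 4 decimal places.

Periodic yield y = 0.1125. Discount each cash flow and weight by its year:
  t   CF        PV=CF/(1+0.1125)^t    t·PV
  1       525.00       471.9101       471.9101
  2       525.00       424.1889       848.3777
  3       525.00       381.2934     1,143.8801
  4       525.00       342.7356     1,370.9424
  5       525.00       308.0769     1,540.3847
  6       525.00       276.9231     1,661.5386
  7       525.00       248.9196     1,742.4375
  8       525.00       223.7480     1,789.9839
  9       525.00       201.1218     1,810.0961
  10    5,525.00     1,902.5325    19,025.3251
  Σ                  4,781.4499    31,404.8763
Price P = Σ PV = 4,781.4499.
Macaulay duration = Σ(t·PV) / P = 31,404.8763 / 4,781.4499 = 6.56807 years.

6.5681 years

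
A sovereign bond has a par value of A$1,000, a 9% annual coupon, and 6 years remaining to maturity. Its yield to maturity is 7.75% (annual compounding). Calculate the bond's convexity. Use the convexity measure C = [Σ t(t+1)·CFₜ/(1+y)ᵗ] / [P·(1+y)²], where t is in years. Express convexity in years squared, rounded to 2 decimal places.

27.63

With y = 0.0775:
  t   CF        PV=CF/(1+0.0775)^t    t·PV        t(t+1)·PV
  1        90.00        83.5267        83.5267         167.0534
  2        90.00        77.5190       155.0379         465.1138
  3        90.00        71.9434       215.8301         863.3202
  4        90.00        66.7688       267.0751       1,335.3755
  5        90.00        61.9664       309.8319       1,858.9914
  6     1,090.00       696.5027     4,179.0164      29,253.1148
  Σ                  1,058.2269     5,210.3180      33,942.9690
P = 1,058.2269.
Convexity = Σ t(t+1)·PV / [P·(1+y)²] = 33,942.9690 / (1,058.2269 × 1.161006) = 27.62718.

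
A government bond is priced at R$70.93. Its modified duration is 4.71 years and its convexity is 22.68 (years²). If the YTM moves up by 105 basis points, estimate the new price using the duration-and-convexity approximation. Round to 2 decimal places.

Duration effect: -D_mod·Δy = -4.71 × (+0.0105) = -0.049455
Convexity effect: ½·C·(Δy)² = 0.5 × 22.68 × (0.0105)² = +0.001250235
ΔP/P ≈ -0.049455 + 0.001250235 = -0.048204765
New price ≈ 70.93 × (1 - 0.048204765) = 67.51083601855.

R$67.51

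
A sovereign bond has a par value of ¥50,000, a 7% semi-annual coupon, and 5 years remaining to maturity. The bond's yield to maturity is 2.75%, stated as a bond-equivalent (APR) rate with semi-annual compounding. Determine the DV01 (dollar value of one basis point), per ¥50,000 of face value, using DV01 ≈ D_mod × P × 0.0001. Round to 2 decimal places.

Periodic yield y = 0.01375.
  t   CF        PV=CF/(1+0.01375)^t    t·PV
  1     1,750.00     1,726.2639     1,726.2639
  2     1,750.00     1,702.8497     3,405.6994
  3     1,750.00     1,679.7531     5,039.2593
  4     1,750.00     1,656.9697     6,627.8790
  5     1,750.00     1,634.4954     8,172.4772
  6     1,750.00     1,612.3260     9,673.9557
  7     1,750.00     1,590.4572    11,133.2002
  8     1,750.00     1,568.8850    12,551.0800
  9     1,750.00     1,547.6054    13,928.4488
  10   51,750.00    45,144.1710   451,441.7096
  Σ                 59,863.7763   523,699.9730
P = 59,863.7763; D_Mac = 8.74819 half-year periods = 4.37410 yrs; D_mod = 4.31477 yrs.
DV01 ≈ 4.31477 × 59,863.7763 × 0.0001 = 25.829838.

¥25.83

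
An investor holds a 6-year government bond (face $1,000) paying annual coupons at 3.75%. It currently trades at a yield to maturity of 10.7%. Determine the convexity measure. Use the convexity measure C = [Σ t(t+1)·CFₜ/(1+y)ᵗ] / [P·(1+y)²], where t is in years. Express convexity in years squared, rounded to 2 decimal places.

29.51

With y = 0.107:
  t   CF        PV=CF/(1+0.107)^t    t·PV        t(t+1)·PV
  1        37.50        33.8753        33.8753          67.7507
  2        37.50        30.6010        61.2021         183.6062
  3        37.50        27.6432        82.9296         331.7185
  4        37.50        24.9713        99.8851         499.4256
  5        37.50        22.5576       112.7881         676.7284
  6     1,037.50       563.7705     3,382.6233      23,678.3628
  Σ                    703.4190     3,773.3035      25,437.5921
P = 703.4190.
Convexity = Σ t(t+1)·PV / [P·(1+y)²] = 25,437.5921 / (703.4190 × 1.225449) = 29.50983.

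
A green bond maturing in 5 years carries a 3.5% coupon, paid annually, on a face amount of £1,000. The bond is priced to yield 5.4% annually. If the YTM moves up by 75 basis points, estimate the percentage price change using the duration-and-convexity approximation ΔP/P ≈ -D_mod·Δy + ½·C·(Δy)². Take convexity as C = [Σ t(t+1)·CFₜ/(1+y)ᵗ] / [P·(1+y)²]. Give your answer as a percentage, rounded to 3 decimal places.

With y = 0.054:
  t   CF        PV=CF/(1+0.054)^t    t·PV        t(t+1)·PV
  1        35.00        33.2068        33.2068          66.4137
  2        35.00        31.5055        63.0111         189.0332
  3        35.00        29.8914        89.6742         358.6968
  4        35.00        28.3600       113.4398         567.1992
  5     1,035.00       795.6779     3,978.3895      23,870.3370
  Σ                    918.6416     4,277.7214      25,051.6798
P = 918.6416; D_Mac = 4.65657 yrs; D_mod = 4.41800 yrs; C = 24.54763.
Duration effect: -4.41800 × (+0.0075) = -0.033135
Convexity effect: 0.5 × 24.54763 × (0.0075)² = +0.0006904
ΔP/P ≈ -0.033135 + 0.0006904 = -0.032445 = -3.2445%.

-3.244%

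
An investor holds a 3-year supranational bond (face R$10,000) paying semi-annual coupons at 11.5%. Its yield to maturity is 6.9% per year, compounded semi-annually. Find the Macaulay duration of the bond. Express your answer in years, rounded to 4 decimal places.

2.6448 years

Periodic yield y = 0.0345. Discount each cash flow and weight by its period:
  t   CF        PV=CF/(1+0.0345)^t    t·PV
  1       575.00       555.8241       555.8241
  2       575.00       537.2876     1,074.5753
  3       575.00       519.3694     1,558.1082
  4       575.00       502.0487     2,008.1949
  5       575.00       485.3057     2,426.5284
  6    10,575.00     8,627.7471    51,766.4826
  Σ                 11,227.5826    59,389.7134
Price P = Σ PV = 11,227.5826.
Macaulay duration = Σ(t·PV) / P = 59,389.7134 / 11,227.5826 = 5.28963 half-year periods.
In years: 5.28963 / 2 = 2.64481 years.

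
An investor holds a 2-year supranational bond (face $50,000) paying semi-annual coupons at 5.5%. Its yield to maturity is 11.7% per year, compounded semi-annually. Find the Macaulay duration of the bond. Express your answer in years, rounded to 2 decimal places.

1.92 years

Periodic yield y = 0.0585. Discount each cash flow and weight by its period:
  t   CF        PV=CF/(1+0.0585)^t    t·PV
  1     1,375.00     1,299.0080     1,299.0080
  2     1,375.00     1,227.2159     2,454.4318
  3     1,375.00     1,159.3915     3,478.1745
  4    51,375.00    40,924.9715   163,699.8859
  Σ                 44,610.5869   170,931.5003
Price P = Σ PV = 44,610.5869.
Macaulay duration = Σ(t·PV) / P = 170,931.5003 / 44,610.5869 = 3.83164 half-year periods.
In years: 3.83164 / 2 = 1.91582 years.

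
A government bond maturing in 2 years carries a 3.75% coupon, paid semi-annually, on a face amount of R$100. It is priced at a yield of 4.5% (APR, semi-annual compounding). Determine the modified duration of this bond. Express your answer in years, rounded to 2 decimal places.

Periodic yield y = 0.0225. First find Macaulay duration:
  t   CF        PV=CF/(1+0.0225)^t    t·PV
  1        1.875         1.8337         1.8337
  2        1.875         1.7934         3.5868
  3        1.875         1.7539         5.2618
  4      101.875        93.1997       372.7987
  Σ                     98.5807       383.4810
P = 98.5807; Macaulay duration = 383.4810 / 98.5807 = 3.89002 half-year periods = 1.94501 years.
Modified duration = D_Mac / (1 + y) = 1.94501 / 1.0225 = 1.90221 years.

1.90 years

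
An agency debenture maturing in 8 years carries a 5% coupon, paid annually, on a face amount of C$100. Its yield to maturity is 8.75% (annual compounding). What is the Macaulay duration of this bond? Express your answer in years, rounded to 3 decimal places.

Periodic yield y = 0.0875. Discount each cash flow and weight by its year:
  t   CF        PV=CF/(1+0.0875)^t    t·PV
  1         5.00         4.5977         4.5977
  2         5.00         4.2278         8.4555
  3         5.00         3.8876        11.6628
  4         5.00         3.5748        14.2992
  5         5.00         3.2872        16.4359
  6         5.00         3.0227        18.1362
  7         5.00         2.7795        19.4564
  8       105.00        53.6729       429.3833
  Σ                     79.0502       522.4271
Price P = Σ PV = 79.0502.
Macaulay duration = Σ(t·PV) / P = 522.4271 / 79.0502 = 6.60880 years.

6.609 years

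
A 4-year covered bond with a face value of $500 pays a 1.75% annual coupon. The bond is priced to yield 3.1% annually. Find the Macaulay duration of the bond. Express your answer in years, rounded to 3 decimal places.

Periodic yield y = 0.031. Discount each cash flow and weight by its year:
  t   CF        PV=CF/(1+0.031)^t    t·PV
  1         8.75         8.4869         8.4869
  2         8.75         8.2317        16.4634
  3         8.75         7.9842        23.9526
  4       508.75       450.2666     1,801.0665
  Σ                    474.9695     1,849.9695
Price P = Σ PV = 474.9695.
Macaulay duration = Σ(t·PV) / P = 1,849.9695 / 474.9695 = 3.89492 years.

3.895 years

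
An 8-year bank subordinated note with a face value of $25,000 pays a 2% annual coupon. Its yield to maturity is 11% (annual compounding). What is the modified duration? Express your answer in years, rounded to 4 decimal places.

6.5092 years

Periodic yield y = 0.11. First find Macaulay duration:
  t   CF        PV=CF/(1+0.11)^t    t·PV
  1       500.00       450.4505       450.4505
  2       500.00       405.8112       811.6224
  3       500.00       365.5957     1,096.7871
  4       500.00       329.3655     1,317.4619
  5       500.00       296.7257     1,483.6283
  6       500.00       267.3204     1,603.9225
  7       500.00       240.8292     1,685.8044
  8    25,500.00    11,065.1257    88,521.0052
  Σ                 13,421.2238    96,970.6824
P = 13,421.2238; Macaulay duration = 96,970.6824 / 13,421.2238 = 7.22517 years.
Modified duration = D_Mac / (1 + y) = 7.22517 / 1.11 = 6.50917 years.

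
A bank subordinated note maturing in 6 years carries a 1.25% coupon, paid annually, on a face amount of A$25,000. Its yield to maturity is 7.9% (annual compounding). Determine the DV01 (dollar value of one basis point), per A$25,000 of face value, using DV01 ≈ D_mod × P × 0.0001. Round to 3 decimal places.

Periodic yield y = 0.079.
  t   CF        PV=CF/(1+0.079)^t    t·PV
  1       312.50       289.6200       289.6200
  2       312.50       268.4152       536.8304
  3       312.50       248.7629       746.2888
  4       312.50       230.5495       922.1981
  5       312.50       213.6696     1,068.3482
  6    25,312.50    16,040.0742    96,240.4451
  Σ                 17,291.0915    99,803.7306
P = 17,291.0915; D_Mac = 5.77197 yrs; D_mod = 5.34937 yrs.
DV01 ≈ 5.34937 × 17,291.0915 × 0.0001 = 9.249651.

A$9.250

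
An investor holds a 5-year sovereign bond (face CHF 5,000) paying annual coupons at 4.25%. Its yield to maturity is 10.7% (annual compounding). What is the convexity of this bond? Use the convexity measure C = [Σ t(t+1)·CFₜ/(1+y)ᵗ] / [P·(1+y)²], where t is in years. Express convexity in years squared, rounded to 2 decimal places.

21.52

With y = 0.107:
  t   CF        PV=CF/(1+0.107)^t    t·PV        t(t+1)·PV
  1       212.50       191.9603       191.9603         383.9205
  2       212.50       173.4058       346.8117       1,040.4350
  3       212.50       156.6448       469.9345       1,879.7380
  4       212.50       141.5039       566.0157       2,830.0783
  5     5,212.50     3,135.5084    15,677.5418      94,065.2509
  Σ                  3,799.0232    17,252.2639     100,199.4227
P = 3,799.0232.
Convexity = Σ t(t+1)·PV / [P·(1+y)²] = 100,199.4227 / (3,799.0232 × 1.225449) = 21.52276.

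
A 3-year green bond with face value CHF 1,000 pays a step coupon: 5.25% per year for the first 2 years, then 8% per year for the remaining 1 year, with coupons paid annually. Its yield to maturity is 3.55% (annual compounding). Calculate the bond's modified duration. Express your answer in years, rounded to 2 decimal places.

Periodic yield y = 0.0355. First find Macaulay duration:
  t   CF        PV=CF/(1+0.0355)^t    t·PV
  1        52.50        50.7001        50.7001
  2        52.50        48.9620        97.9240
  3     1,080.00       972.6877     2,918.0632
  Σ                  1,072.3499     3,066.6874
P = 1,072.3499; Macaulay duration = 3,066.6874 / 1,072.3499 = 2.85978 years.
Modified duration = D_Mac / (1 + y) = 2.85978 / 1.0355 = 2.76174 years.

2.76 years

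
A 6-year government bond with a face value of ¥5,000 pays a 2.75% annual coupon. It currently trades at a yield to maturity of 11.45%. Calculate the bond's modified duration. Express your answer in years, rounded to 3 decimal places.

Periodic yield y = 0.1145. First find Macaulay duration:
  t   CF        PV=CF/(1+0.1145)^t    t·PV
  1       137.50       123.3737       123.3737
  2       137.50       110.6987       221.3974
  3       137.50        99.3259       297.9777
  4       137.50        89.1215       356.4859
  5       137.50        79.9654       399.8272
  6     5,137.50     2,680.8431    16,085.0586
  Σ                  3,183.3283    17,484.1206
P = 3,183.3283; Macaulay duration = 17,484.1206 / 3,183.3283 = 5.49240 years.
Modified duration = D_Mac / (1 + y) = 5.49240 / 1.1145 = 4.92813 years.

4.928 years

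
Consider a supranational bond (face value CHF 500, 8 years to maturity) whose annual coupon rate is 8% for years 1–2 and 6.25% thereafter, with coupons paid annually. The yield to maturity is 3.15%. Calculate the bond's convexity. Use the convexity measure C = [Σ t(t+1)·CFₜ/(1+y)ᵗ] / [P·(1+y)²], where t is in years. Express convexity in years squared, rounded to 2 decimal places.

With y = 0.0315:
  t   CF        PV=CF/(1+0.0315)^t    t·PV        t(t+1)·PV
  1        40.00        38.7785        38.7785          77.5570
  2        40.00        37.5943        75.1885         225.5656
  3        31.25        28.4736        85.4208         341.6832
  4        31.25        27.6041       110.4163         552.0814
  5        31.25        26.7611       133.8055         802.8328
  6        31.25        25.9439       155.6632       1,089.6422
  7        31.25        25.1516       176.0611       1,408.4889
  8       531.25       414.5196     3,316.1569      29,845.4122
  Σ                    624.8266     4,091.4907      34,343.2631
P = 624.8266.
Convexity = Σ t(t+1)·PV / [P·(1+y)²] = 34,343.2631 / (624.8266 × 1.063992) = 51.65872.

51.66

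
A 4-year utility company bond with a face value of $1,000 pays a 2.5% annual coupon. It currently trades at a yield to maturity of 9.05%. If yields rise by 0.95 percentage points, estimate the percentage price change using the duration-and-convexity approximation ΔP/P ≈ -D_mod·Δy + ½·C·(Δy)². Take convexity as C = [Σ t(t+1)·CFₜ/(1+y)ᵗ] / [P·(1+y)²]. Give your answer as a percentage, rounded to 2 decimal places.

-3.27%

With y = 0.0905:
  t   CF        PV=CF/(1+0.0905)^t    t·PV        t(t+1)·PV
  1        25.00        22.9253        22.9253          45.8505
  2        25.00        21.0227        42.0454         126.1363
  3        25.00        19.2780        57.8341         231.3365
  4     1,025.00       724.8050     2,899.2200      14,496.1002
  Σ                    788.0310     3,022.0249      14,899.4235
P = 788.0310; D_Mac = 3.83491 yrs; D_mod = 3.51665 yrs; C = 15.89918.
Duration effect: -3.51665 × (+0.0095) = -0.033408
Convexity effect: 0.5 × 15.89918 × (0.0095)² = +0.0007175
ΔP/P ≈ -0.033408 + 0.0007175 = -0.032691 = -3.2691%.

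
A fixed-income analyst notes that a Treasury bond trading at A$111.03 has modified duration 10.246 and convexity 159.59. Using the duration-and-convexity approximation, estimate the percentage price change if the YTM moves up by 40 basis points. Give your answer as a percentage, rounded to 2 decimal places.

Duration effect: -D_mod·Δy = -10.246 × (+0.004) = -0.040984
Convexity effect: ½·C·(Δy)² = 0.5 × 159.59 × (0.004)² = +0.00127672
ΔP/P ≈ -0.040984 + 0.00127672 = -0.03970728
= -3.970728%.

-3.97%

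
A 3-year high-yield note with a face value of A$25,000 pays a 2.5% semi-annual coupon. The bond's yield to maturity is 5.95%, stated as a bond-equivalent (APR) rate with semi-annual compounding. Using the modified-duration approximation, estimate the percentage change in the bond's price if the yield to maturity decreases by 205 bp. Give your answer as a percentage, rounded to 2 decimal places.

+5.78%

Periodic yield y = 0.02975. Modified duration first:
  t   CF        PV=CF/(1+0.02975)^t    t·PV
  1       312.50       303.4717       303.4717
  2       312.50       294.7043       589.4085
  3       312.50       286.1901       858.5703
  4       312.50       277.9219     1,111.6877
  5       312.50       269.8926     1,349.4631
  6    25,312.50    21,229.7186   127,378.3114
  Σ                 22,661.8992   131,590.9128
P = 22,661.8992; D_Mac = 5.80670 half-year periods = 2.90335 yrs; D_mod = 2.90335/(1+0.02975) = 2.81947 yrs.
ΔP/P ≈ -D_mod · Δy = -2.81947 × (-0.0205) = +0.057799 = +5.7799%.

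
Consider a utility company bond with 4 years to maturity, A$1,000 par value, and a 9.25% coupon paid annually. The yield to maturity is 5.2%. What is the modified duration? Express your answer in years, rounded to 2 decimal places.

3.38 years

Periodic yield y = 0.052. First find Macaulay duration:
  t   CF        PV=CF/(1+0.052)^t    t·PV
  1        92.50        87.9278        87.9278
  2        92.50        83.5815       167.1630
  3        92.50        79.4501       238.3503
  4     1,092.50       891.9869     3,567.9477
  Σ                  1,142.9463     4,061.3888
P = 1,142.9463; Macaulay duration = 4,061.3888 / 1,142.9463 = 3.55344 years.
Modified duration = D_Mac / (1 + y) = 3.55344 / 1.052 = 3.37779 years.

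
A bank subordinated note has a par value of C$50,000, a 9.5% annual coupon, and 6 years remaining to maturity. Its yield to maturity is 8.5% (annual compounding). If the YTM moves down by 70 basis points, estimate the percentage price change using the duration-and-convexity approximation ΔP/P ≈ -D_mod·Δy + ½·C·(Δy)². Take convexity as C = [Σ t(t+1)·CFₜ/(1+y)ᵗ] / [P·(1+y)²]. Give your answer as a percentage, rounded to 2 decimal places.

With y = 0.085:
  t   CF        PV=CF/(1+0.085)^t    t·PV        t(t+1)·PV
  1     4,750.00     4,377.8802     4,377.8802       8,755.7604
  2     4,750.00     4,034.9126     8,069.8252      24,209.4757
  3     4,750.00     3,718.8135    11,156.4404      44,625.7616
  4     4,750.00     3,427.4779    13,709.9114      68,549.5570
  5     4,750.00     3,158.9658    15,794.8288      94,768.9728
  6    54,750.00    33,558.7437   201,352.4623   1,409,467.2358
  Σ                 52,276.7936   254,461.3483   1,650,376.7633
P = 52,276.7936; D_Mac = 4.86758 yrs; D_mod = 4.48625 yrs; C = 26.81728.
Duration effect: -4.48625 × (-0.007) = +0.031404
Convexity effect: 0.5 × 26.81728 × (-0.007)² = +0.0006570
ΔP/P ≈ +0.031404 + 0.0006570 = +0.032061 = +3.2061%.

+3.21%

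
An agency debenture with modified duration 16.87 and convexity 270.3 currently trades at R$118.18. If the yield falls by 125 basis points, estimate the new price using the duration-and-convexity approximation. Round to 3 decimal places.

R$145.597

Duration effect: -D_mod·Δy = -16.87 × (-0.0125) = +0.210875
Convexity effect: ½·C·(Δy)² = 0.5 × 270.3 × (-0.0125)² = +0.0211171875
ΔP/P ≈ +0.210875 + 0.0211171875 = +0.2319921875
New price ≈ 118.18 × (1 + 0.2319921875) = 145.59683671875.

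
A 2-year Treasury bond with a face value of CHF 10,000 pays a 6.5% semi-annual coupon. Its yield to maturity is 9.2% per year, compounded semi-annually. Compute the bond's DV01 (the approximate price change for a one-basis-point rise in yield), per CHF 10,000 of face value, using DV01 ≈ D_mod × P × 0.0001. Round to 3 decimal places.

Periodic yield y = 0.046.
  t   CF        PV=CF/(1+0.046)^t    t·PV
  1       325.00       310.7075       310.7075
  2       325.00       297.0435       594.0869
  3       325.00       283.9804       851.9411
  4    10,325.00     8,625.0838    34,500.3351
  Σ                  9,516.8151    36,257.0706
P = 9,516.8151; D_Mac = 3.80979 half-year periods = 1.90490 yrs; D_mod = 1.82112 yrs.
DV01 ≈ 1.82112 × 9,516.8151 × 0.0001 = 1.733130.

CHF 1.733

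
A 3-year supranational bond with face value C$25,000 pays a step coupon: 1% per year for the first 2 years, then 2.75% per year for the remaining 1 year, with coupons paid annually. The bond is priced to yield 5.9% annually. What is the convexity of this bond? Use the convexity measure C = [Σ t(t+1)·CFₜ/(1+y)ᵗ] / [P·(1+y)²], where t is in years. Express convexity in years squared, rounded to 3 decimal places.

10.551

With y = 0.059:
  t   CF        PV=CF/(1+0.059)^t    t·PV        t(t+1)·PV
  1       250.00       236.0718       236.0718         472.1435
  2       250.00       222.9195       445.8390       1,337.5171
  3    25,687.50    21,628.8764    64,886.6292     259,546.5168
  Σ                 22,087.8677    65,568.5400     261,356.1775
P = 22,087.8677.
Convexity = Σ t(t+1)·PV / [P·(1+y)²] = 261,356.1775 / (22,087.8677 × 1.121481) = 10.55084.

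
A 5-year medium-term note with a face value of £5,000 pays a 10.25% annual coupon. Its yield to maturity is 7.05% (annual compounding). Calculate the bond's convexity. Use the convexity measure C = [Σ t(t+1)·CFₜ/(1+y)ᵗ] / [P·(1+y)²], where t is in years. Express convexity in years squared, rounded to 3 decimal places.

With y = 0.0705:
  t   CF        PV=CF/(1+0.0705)^t    t·PV        t(t+1)·PV
  1       512.50       478.7482       478.7482         957.4965
  2       512.50       447.2193       894.4386       2,683.3157
  3       512.50       417.7667     1,253.3002       5,013.2008
  4       512.50       390.2538     1,561.0154       7,805.0768
  5     5,512.50     3,921.1661    19,605.8307     117,634.9844
  Σ                  5,655.1543    23,793.3331     134,094.0742
P = 5,655.1543.
Convexity = Σ t(t+1)·PV / [P·(1+y)²] = 134,094.0742 / (5,655.1543 × 1.145970) = 20.69149.

20.691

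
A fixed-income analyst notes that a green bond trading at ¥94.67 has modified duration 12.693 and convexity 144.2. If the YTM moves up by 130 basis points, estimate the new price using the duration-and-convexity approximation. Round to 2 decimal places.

¥80.20

Duration effect: -D_mod·Δy = -12.693 × (+0.013) = -0.165009
Convexity effect: ½·C·(Δy)² = 0.5 × 144.2 × (0.013)² = +0.0121849
ΔP/P ≈ -0.165009 + 0.0121849 = -0.1528241
New price ≈ 94.67 × (1 - 0.1528241) = 80.202142453.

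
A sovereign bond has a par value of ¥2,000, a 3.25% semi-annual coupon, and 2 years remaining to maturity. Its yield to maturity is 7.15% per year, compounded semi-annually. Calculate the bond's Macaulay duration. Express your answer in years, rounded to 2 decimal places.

1.95 years

Periodic yield y = 0.03575. Discount each cash flow and weight by its period:
  t   CF        PV=CF/(1+0.03575)^t    t·PV
  1        32.50        31.3782        31.3782
  2        32.50        30.2952        60.5904
  3        32.50        29.2495        87.7485
  4     2,032.50     1,766.0817     7,064.3267
  Σ                  1,857.0046     7,244.0438
Price P = Σ PV = 1,857.0046.
Macaulay duration = Σ(t·PV) / P = 7,244.0438 / 1,857.0046 = 3.90093 half-year periods.
In years: 3.90093 / 2 = 1.95046 years.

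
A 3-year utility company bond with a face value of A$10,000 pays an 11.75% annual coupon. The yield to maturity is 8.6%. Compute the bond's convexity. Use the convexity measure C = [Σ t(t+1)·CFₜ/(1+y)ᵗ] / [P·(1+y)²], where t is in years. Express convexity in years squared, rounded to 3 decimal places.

With y = 0.086:
  t   CF        PV=CF/(1+0.086)^t    t·PV        t(t+1)·PV
  1     1,175.00     1,081.9521     1,081.9521       2,163.9042
  2     1,175.00       996.2727     1,992.5453       5,977.6360
  3    11,175.00     8,724.8517    26,174.5552     104,698.2209
  Σ                 10,803.0765    29,249.0527     112,839.7612
P = 10,803.0765.
Convexity = Σ t(t+1)·PV / [P·(1+y)²] = 112,839.7612 / (10,803.0765 × 1.179396) = 8.85636.

8.856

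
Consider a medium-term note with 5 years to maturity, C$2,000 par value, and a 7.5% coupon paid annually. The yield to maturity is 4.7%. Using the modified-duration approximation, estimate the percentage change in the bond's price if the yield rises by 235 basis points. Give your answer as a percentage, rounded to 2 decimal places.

-9.85%

Periodic yield y = 0.047. Modified duration first:
  t   CF        PV=CF/(1+0.047)^t    t·PV
  1       150.00       143.2665       143.2665
  2       150.00       136.8352       273.6704
  3       150.00       130.6927       392.0780
  4       150.00       124.8259       499.3034
  5     2,150.00     1,708.8544     8,544.2718
  Σ                  2,244.4746     9,852.5901
P = 2,244.4746; D_Mac = 4.38971 yrs; D_mod = 4.38971/(1+0.047) = 4.19265 yrs.
ΔP/P ≈ -D_mod · Δy = -4.19265 × (+0.0235) = -0.098527 = -9.8527%.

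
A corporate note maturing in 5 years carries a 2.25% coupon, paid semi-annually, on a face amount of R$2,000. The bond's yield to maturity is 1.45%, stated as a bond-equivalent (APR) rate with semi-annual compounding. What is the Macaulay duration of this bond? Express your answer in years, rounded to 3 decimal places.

Periodic yield y = 0.00725. Discount each cash flow and weight by its period:
  t   CF        PV=CF/(1+0.00725)^t    t·PV
  1        22.50        22.3380        22.3380
  2        22.50        22.1773        44.3545
  3        22.50        22.0176        66.0529
  4        22.50        21.8592        87.4366
  5        22.50        21.7018       108.5091
  6        22.50        21.5456       129.2737
  7        22.50        21.3905       149.7337
  8        22.50        21.2366       169.8925
  9        22.50        21.0837       189.7534
  10    2,022.50     1,881.5500    18,815.5003
  Σ                  2,076.9004    19,782.8448
Price P = Σ PV = 2,076.9004.
Macaulay duration = Σ(t·PV) / P = 19,782.8448 / 2,076.9004 = 9.52518 half-year periods.
In years: 9.52518 / 2 = 4.76259 years.

4.763 years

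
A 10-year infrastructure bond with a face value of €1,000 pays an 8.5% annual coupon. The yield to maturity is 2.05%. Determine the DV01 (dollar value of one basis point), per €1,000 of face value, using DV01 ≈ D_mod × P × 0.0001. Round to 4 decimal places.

€1.1979

Periodic yield y = 0.0205.
  t   CF        PV=CF/(1+0.0205)^t    t·PV
  1        85.00        83.2925        83.2925
  2        85.00        81.6193       163.2386
  3        85.00        79.9797       239.9392
  4        85.00        78.3731       313.4923
  5        85.00        76.7987       383.9935
  6        85.00        75.2560       451.5357
  7        85.00        73.7442       516.2094
  8        85.00        72.2628       578.1025
  9        85.00        70.8112       637.3006
  10    1,085.00       885.7265     8,857.2652
  Σ                  1,577.8640    12,224.3695
P = 1,577.8640; D_Mac = 7.74742 yrs; D_mod = 7.59178 yrs.
DV01 ≈ 7.59178 × 1,577.8640 × 0.0001 = 1.197880.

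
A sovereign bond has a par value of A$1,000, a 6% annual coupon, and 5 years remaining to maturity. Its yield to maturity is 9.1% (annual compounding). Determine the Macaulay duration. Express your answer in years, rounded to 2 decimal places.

4.42 years

Periodic yield y = 0.091. Discount each cash flow and weight by its year:
  t   CF        PV=CF/(1+0.091)^t    t·PV
  1        60.00        54.9954        54.9954
  2        60.00        50.4083       100.8165
  3        60.00        46.2037       138.6112
  4        60.00        42.3499       169.3995
  5     1,060.00       685.7757     3,428.8787
  Σ                    879.7330     3,892.7013
Price P = Σ PV = 879.7330.
Macaulay duration = Σ(t·PV) / P = 3,892.7013 / 879.7330 = 4.42487 years.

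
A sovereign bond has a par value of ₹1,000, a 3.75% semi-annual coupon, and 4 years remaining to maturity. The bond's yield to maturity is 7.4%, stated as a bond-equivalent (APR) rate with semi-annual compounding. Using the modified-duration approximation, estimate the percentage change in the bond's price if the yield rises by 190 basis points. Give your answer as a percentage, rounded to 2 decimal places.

Periodic yield y = 0.037. Modified duration first:
  t   CF        PV=CF/(1+0.037)^t    t·PV
  1        18.75        18.0810        18.0810
  2        18.75        17.4359        34.8718
  3        18.75        16.8138        50.4413
  4        18.75        16.2139        64.8554
  5        18.75        15.6353        78.1767
  6        18.75        15.0775        90.4649
  7        18.75        14.5395       101.7766
  8     1,018.75       761.7940     6,094.3523
  Σ                    875.5909     6,533.0200
P = 875.5909; D_Mac = 7.46127 half-year periods = 3.73064 yrs; D_mod = 3.73064/(1+0.037) = 3.59753 yrs.
ΔP/P ≈ -D_mod · Δy = -3.59753 × (+0.019) = -0.068353 = -6.8353%.

-6.84%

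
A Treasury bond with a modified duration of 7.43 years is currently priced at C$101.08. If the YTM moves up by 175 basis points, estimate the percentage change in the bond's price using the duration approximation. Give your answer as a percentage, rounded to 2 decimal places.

-13.00%

Duration approximation: ΔP/P ≈ -D_mod · Δy = -7.43 × (+0.0175) = -0.130025.
As a percentage: -13.0025%.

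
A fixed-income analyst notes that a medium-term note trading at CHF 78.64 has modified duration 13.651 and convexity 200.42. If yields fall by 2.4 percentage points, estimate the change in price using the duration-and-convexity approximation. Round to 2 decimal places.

Duration effect: -D_mod·Δy = -13.651 × (-0.024) = +0.327624
Convexity effect: ½·C·(Δy)² = 0.5 × 200.42 × (-0.024)² = +0.05772096
ΔP/P ≈ +0.327624 + 0.05772096 = +0.38534496
ΔP ≈ 78.64 × (+0.38534496) = +30.3035276544.

+CHF 30.30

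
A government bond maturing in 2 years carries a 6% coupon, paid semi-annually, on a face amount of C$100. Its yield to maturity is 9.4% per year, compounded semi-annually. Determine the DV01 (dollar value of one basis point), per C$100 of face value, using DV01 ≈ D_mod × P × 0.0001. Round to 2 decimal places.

C$0.02

Periodic yield y = 0.047.
  t   CF        PV=CF/(1+0.047)^t    t·PV
  1         3.00         2.8653         2.8653
  2         3.00         2.7367         5.4734
  3         3.00         2.6139         7.8416
  4       103.00        85.7138       342.8550
  Σ                     93.9296       359.0353
P = 93.9296; D_Mac = 3.82239 half-year periods = 1.91119 yrs; D_mod = 1.82540 yrs.
DV01 ≈ 1.82540 × 93.9296 × 0.0001 = 0.017146.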